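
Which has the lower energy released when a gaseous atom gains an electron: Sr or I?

Sr is in period 5, group 2; I is in period 5, group 17.
EA tends to increase across a period and decrease down a group, though the pattern is less regular than for IE or radius.
All lie in period 5, so electron affinity increases left to right.
So Sr has the lower energy released when a gaseous atom gains an electron (Sr < I).

Sr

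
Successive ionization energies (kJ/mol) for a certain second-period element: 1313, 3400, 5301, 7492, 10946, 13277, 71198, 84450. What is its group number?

Look for the largest jump between consecutive ionization energies: IE7/IE6 ≈ 5.4, far larger than any earlier ratio.
That jump marks the point where a core electron is being removed. So the atom has 6 valence electrons.
A main-group element with 6 valence electrons is in group 16.

Group 16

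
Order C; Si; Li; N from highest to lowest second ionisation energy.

Li, N, C, Si

IE_2 is the cost of taking one more electron from the +1 cation: C⁺ still has 3 valence electrons; Si⁺ still has 3 valence electrons; Li⁺ is the bare [He] core; N⁺ still has 4 valence electrons.
Core electrons are held far more tightly than valence electrons, so Li tops the IE_2 order.
Valence configurations: C⁺ [He]2s²2p¹, Si⁺ [Ne]3s²3p¹, N⁺ [He]2s²2p².
Approximate IE_2 values (kJ/mol): C 2353, Si 1577, Li 7298, N 2856.
Putting it together, IE_2: Si < C < N < Li.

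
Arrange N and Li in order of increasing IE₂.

N, Li

IE_2 is the cost of taking one more electron from the +1 cation: N⁺ still has 4 valence electrons; Li⁺ is the bare [He] core.
Core electrons are held far more tightly than valence electrons, so Li tops the IE_2 order.
Tabulated IE_2 (kJ/mol): N 2856, Li 7298.
Hence IE_2: N < Li.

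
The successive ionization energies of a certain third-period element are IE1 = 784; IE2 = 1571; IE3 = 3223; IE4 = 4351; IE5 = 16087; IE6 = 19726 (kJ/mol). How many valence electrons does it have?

4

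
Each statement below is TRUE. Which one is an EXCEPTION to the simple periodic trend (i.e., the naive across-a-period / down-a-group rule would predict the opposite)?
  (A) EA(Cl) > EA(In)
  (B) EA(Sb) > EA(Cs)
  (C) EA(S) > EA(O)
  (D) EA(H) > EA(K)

(C)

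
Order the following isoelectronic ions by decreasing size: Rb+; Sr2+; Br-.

Br- > Rb+ > Sr2+

All of these have 36 electrons, so size is governed by nuclear charge alone: the more protons, the stronger the pull on the same electron cloud, and the smaller the ion.
Nuclear charges: Sr2+ (Z=38), Rb+ (Z=37), Br- (Z=35).
Largest to smallest: Br- > Rb+ > Sr2+.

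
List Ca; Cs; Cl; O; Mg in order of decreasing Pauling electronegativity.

O, Cl, Mg, Ca, Cs

O is in period 2, group 16; Mg is in period 3, group 2; Cl is in period 3, group 17; Ca is in period 4, group 2; Cs is in period 6, group 1.
Electronegativity increases across a period and decreases down a group, tracking effective nuclear charge and atomic size.
These span different periods and groups, so the two trends combine.
Ca > Cs: relative to Cs, both the across-period and down-group shifts push Ca's electronegativity up.
Mg > Ca: they share group 2; the group trend gives Mg the larger value.
Cl > Mg: Cl lies to the right of Mg in period 3, so the across-period effect alone puts Cl higher.
O > Cl: the two effects oppose for this pair; the down-group effect wins (3.44 vs 3.16).
Tabulated electronegativity (Pauling): O 3.44, Mg 1.31, Cl 3.16, Ca 1.00, Cs 0.79.
So from highest to lowest: O > Cl > Mg > Ca > Cs.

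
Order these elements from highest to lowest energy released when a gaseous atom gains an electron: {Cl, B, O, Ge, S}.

Electron affinity generally becomes more exothermic across a period toward the halogens and less exothermic down a group.
Neither a single period nor a single group — weigh both effects.
Ge > B: the two effects oppose for this pair; the across-period effect wins (119 vs 27 kJ/mol).
O > Ge: both effects reinforce here, so O is clearly the higher of the two.
S > O: this pair runs against the simple trend — see the exception note.
Cl > S: both are in period 3; the period trend gives Cl the larger value.
Note the exception: S has a higher electron affinity than O, contrary to the simple trend — the compact 2p subshell of O repels the added electron more than S's larger 3p does.
For reference (kJ/mol): B 27, O 141, S 200, Cl 349, Ge 119.
So from highest to lowest: Cl > S > O > Ge > B.

Cl > S > O > Ge > B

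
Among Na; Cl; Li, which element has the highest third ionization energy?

Li

Consider each +2 ion: Na²⁺ is already 1 electron into the core; Cl²⁺ still has 5 valence electrons; Li²⁺ is already 1 electron into the core.
Pulling an electron out of a noble-gas core costs far more than removing a remaining valence electron, so Na and Li sit at the high end of IE_3.
Approximate IE_3 values (kJ/mol): Na 6910, Cl 3822, Li 11815.
So the third ionization energies run Cl < Na < Li.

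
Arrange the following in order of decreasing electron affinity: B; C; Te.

Te > C > B

B is in period 2, group 13; C is in period 2, group 14; Te is in period 5, group 16.
Atoms with high Z_eff and room in the valence shell (especially the halogens) have the most exothermic electron affinities.
These span different periods and groups, so the two trends combine.
C > B: C lies to the right of B in period 2, so the across-period effect alone puts C higher.
Te > C: period and group pull opposite ways; the across-period shift dominates (190 vs 122 kJ/mol).
For reference (kJ/mol): B 27, C 122, Te 190.
So from highest to lowest: Te > C > B.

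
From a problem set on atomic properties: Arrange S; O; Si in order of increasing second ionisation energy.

Si < S < O

After 1 electron has been removed, what remains? S⁺ still has 5 valence electrons; O⁺ still has 5 valence electrons; Si⁺ still has 3 valence electrons.
All are still removing valence electrons, so compare the +1 ions as you would atoms: IE_2 generally rises across a period (higher Z_eff) and falls down a group (larger shell), subject to the usual subshell exceptions.
Valence configurations: S⁺ [Ne]3s²3p³, O⁺ [He]2s²2p³, Si⁺ [Ne]3s²3p¹.
The numbers (kJ/mol): S 2252, O 3388, Si 1577.
Hence IE_2: Si < S < O.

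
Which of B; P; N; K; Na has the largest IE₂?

After 1 electron has been removed, what remains? B⁺ still has 2 valence electrons; P⁺ still has 4 valence electrons; N⁺ still has 4 valence electrons; K⁺ is the bare [Ar] core; Na⁺ is the bare [Ne] core.
Breaking into a closed-shell core is much more expensive than removing a leftover valence electron — K and Na have the largest IE_2 here.
Valence configurations: B⁺ [He]2s², P⁺ [Ne]3s²3p², N⁺ [He]2s²2p².
Tabulated IE_2 (kJ/mol): B 2427, P 1907, N 2856, K 3052, Na 4562.
Overall IE_2 order: P < B < N < K < Na.

Na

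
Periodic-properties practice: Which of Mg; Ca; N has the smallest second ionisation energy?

Consider each +1 ion: Mg⁺ still has 1 valence electron; Ca⁺ still has 1 valence electron; N⁺ still has 4 valence electrons.
All are still removing valence electrons, so compare the +1 ions as you would atoms: IE_2 generally rises across a period (higher Z_eff) and falls down a group (larger shell), subject to the usual subshell exceptions.
Valence configurations: Mg⁺ [Ne]3s¹, Ca⁺ [Ar]4s¹, N⁺ [He]2s²2p².
The numbers (kJ/mol): Mg 1451, Ca 1145, N 2856.
Overall IE_2 order: Ca < Mg < N.

Ca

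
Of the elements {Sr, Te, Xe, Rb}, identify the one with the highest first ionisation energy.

First ionization energy rises across a period (greater Z_eff holds electrons more tightly) and falls down a group (valence electrons are farther from the nucleus).
All lie in period 5, so first ionization energy increases left to right.
The highest first ionisation energy among these belongs to Xe.

Xe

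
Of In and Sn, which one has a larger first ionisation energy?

Across a period the outer electron is held more tightly (higher IE₁); down a group it sits in a higher shell, more shielded, and comes off more easily.
All lie in period 5, so first ionization energy increases left to right.
So Sn has the larger first ionisation energy (Sn > In).

Sn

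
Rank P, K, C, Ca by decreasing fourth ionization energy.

Ca > C > K > P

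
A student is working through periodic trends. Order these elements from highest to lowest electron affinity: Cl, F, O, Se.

Cl > F > Se > O

O is in period 2, group 16; F is in period 2, group 17; Cl is in period 3, group 17; Se is in period 4, group 16.
Adding an electron releases more energy for atoms nearer the top right (short of the noble gases).
Neither a single period nor a single group — weigh both effects.
Se > O: this pair runs against the simple trend — see the exception note.
F > Se: both effects reinforce here, so F is clearly the higher of the two.
Cl > F: this pair runs against the simple trend — see the exception note.
Note the exception: Se has a higher electron affinity than O, contrary to the simple trend — O's compact 2p subshell gives strong electron–electron repulsion on the added electron.
Note the exception: Cl has a higher electron affinity than F, contrary to the simple trend — F's small 2p subshell makes the incoming electron feel strong e⁻–e⁻ repulsion, so Cl actually releases more energy on gaining an electron.
Tabulated electron affinity (kJ/mol): O 141, F 328, Cl 349, Se 195.
So from highest to lowest: Cl > F > Se > O.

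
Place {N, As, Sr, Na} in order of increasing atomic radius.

N < As < Na < Sr

N is in period 2, group 15; Na is in period 3, group 1; As is in period 4, group 15; Sr is in period 5, group 2.
Moving right in a period, electrons are added to the same shell under a stronger nuclear pull, so atoms get smaller; moving down, a new shell is opened and atoms get larger.
Neither a single period nor a single group — weigh both effects.
As > N: they share group 15; the group trend gives As the larger value.
Na > As: period and group pull opposite ways; the across-period shift dominates (155 vs 121 pm).
Sr > Na: the two effects oppose for this pair; the down-group effect wins (185 vs 155 pm).
For reference (pm): N 71, Na 155, As 121, Sr 185.
So from smallest to largest: N < As < Na < Sr.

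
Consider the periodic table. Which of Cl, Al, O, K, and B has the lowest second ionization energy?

Consider each +1 ion: Cl⁺ still has 6 valence electrons; Al⁺ still has 2 valence electrons; O⁺ still has 5 valence electrons; K⁺ is the bare [Ar] core; B⁺ still has 2 valence electrons.
Usually core removal costs more than valence removal, but here the competition is close: a tightly held n=2 valence electron can cost more to remove than an n=3 core electron, so the actual values have to decide it.
Valence configurations: Cl⁺ [Ne]3s²3p⁴, Al⁺ [Ne]3s², O⁺ [He]2s²2p³, B⁺ [He]2s².
The numbers (kJ/mol): Cl 2298, Al 1817, O 3388, K 3052, B 2427.
Putting it together, IE_2: Al < Cl < B < K < O.

Al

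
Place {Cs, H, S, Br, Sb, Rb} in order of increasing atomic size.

H is in period 1, group 1; S is in period 3, group 16; Br is in period 4, group 17; Rb is in period 5, group 1; Sb is in period 5, group 15; Cs is in period 6, group 1.
Atomic radius shrinks across a period as nuclear charge pulls the same shell inward, and grows down a group as new shells are added.
Here both period and group differ, so the two effects have to be weighed against each other.
S > H: period and group pull opposite ways; the down-group shift dominates (103 vs 32 pm).
Br > S: period and group pull opposite ways; the down-group shift dominates (114 vs 103 pm).
Sb > Br: relative to Br, both the across-period and down-group shifts push Sb's atomic radius up.
Rb > Sb: Rb lies to the left of Sb in period 5, so the across-period effect alone puts Rb larger.
Cs > Rb: Cs sits below Rb in group 1, so the down-group effect alone puts Cs larger.
Tabulated atomic radius (pm): H 32, S 103, Br 114, Rb 210, Sb 140, Cs 232.
So from smallest to largest: H < S < Br < Sb < Rb < Cs.

H, S, Br, Sb, Rb, Cs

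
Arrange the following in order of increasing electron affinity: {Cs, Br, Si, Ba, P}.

Atoms with high Z_eff and room in the valence shell (especially the halogens) have the most exothermic electron affinities.
These span different periods and groups, so the two trends combine.
Cs > Ba: this pair runs against the simple trend — see the exception note.
P > Cs: relative to Cs, both the across-period and down-group shifts push P's electron affinity up.
Si > P: this pair runs against the simple trend — see the exception note.
Br > Si: the two effects oppose for this pair; the across-period effect wins (325 vs 134 kJ/mol).
Note the exception: Cs has a higher electron affinity than Ba, contrary to the simple trend — adding an electron to Ba (ns²) has to open a new, higher-energy np subshell, which is unfavourable.
Note the exception: Si has a higher electron affinity than P, contrary to the simple trend — adding an electron to P's half-filled 3p³ is unfavourable, so Si (3p²) has the more exothermic EA.
Tabulated electron affinity (kJ/mol): Si 134, P 72, Br 325, Cs 46, Ba 14.
So from lowest to highest: Ba < Cs < P < Si < Br.

Ba < Cs < P < Si < Br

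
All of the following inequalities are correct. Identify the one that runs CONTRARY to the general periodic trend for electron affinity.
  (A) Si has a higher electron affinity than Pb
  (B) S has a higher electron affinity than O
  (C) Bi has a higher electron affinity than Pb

(B)

The general trend: electron affinity increases across a period and decreases down a group.
(A) Si (period 3, group 14) vs Pb (period 6, group 14): the stated order agrees with the simple trend.
(B) S (period 3, group 16) vs O (period 2, group 16): the stated order contradicts the simple trend.
(C) Bi (period 6, group 15) vs Pb (period 6, group 14): the stated order agrees with the simple trend.
The exception is (B): the compact 2p subshell of O repels the added electron more than S's larger 3p does.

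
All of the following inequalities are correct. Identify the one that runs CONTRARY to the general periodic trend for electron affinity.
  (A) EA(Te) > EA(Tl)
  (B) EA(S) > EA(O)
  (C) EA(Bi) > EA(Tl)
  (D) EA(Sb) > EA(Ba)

(B)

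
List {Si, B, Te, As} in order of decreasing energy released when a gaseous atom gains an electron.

Te > Si > As > B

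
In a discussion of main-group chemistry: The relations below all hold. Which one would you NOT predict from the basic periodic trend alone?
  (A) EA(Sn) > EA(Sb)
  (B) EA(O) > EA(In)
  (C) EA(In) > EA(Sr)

(A)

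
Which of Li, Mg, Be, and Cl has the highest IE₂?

Li

The second ionization energy removes an electron from the +1 ion. For each element: Li⁺ is the bare [He] core; Mg⁺ still has 1 valence electron; Be⁺ still has 1 valence electron; Cl⁺ still has 6 valence electrons.
Breaking into a closed-shell core is much more expensive than removing a leftover valence electron — Li has the largest IE_2 here.
Valence configurations: Mg⁺ [Ne]3s¹, Be⁺ [He]2s¹, Cl⁺ [Ne]3s²3p⁴.
Tabulated IE_2 (kJ/mol): Li 7298, Mg 1451, Be 1757, Cl 2298.
So the second ionization energies run Mg < Be < Cl < Li.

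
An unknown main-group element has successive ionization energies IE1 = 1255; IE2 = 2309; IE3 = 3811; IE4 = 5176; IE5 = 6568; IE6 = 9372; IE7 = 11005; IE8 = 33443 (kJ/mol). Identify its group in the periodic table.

Look for the largest jump between consecutive ionization energies: IE8/IE7 ≈ 3.0, far larger than any earlier ratio.
That jump marks the point where a core electron is being removed. So the atom has 7 valence electrons.
A main-group element with 7 valence electrons is in group 17.

Group 17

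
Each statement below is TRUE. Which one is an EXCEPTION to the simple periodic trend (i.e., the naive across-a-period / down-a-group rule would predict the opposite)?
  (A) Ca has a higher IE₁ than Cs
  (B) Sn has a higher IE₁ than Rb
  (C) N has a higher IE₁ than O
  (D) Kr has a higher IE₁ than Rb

(C)

The general trend: IE₁ increases across a period and decreases down a group.
(A) Ca (period 4, group 2) vs Cs (period 6, group 1): the stated order agrees with the simple trend.
(B) Sn (period 5, group 14) vs Rb (period 5, group 1): the stated order agrees with the simple trend.
(C) N (period 2, group 15) vs O (period 2, group 16): the stated order contradicts the simple trend.
(D) Kr (period 4, group 18) vs Rb (period 5, group 1): the stated order agrees with the simple trend.
The exception is (C): pairing an electron in O's 2p⁴ costs repulsion energy, so O ionizes more easily than half-filled N (2p³).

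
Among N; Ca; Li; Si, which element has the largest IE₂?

The second ionization energy removes an electron from the +1 ion. For each element: N⁺ still has 4 valence electrons; Ca⁺ still has 1 valence electron; Li⁺ is the bare [He] core; Si⁺ still has 3 valence electrons.
Core electrons are held far more tightly than valence electrons, so Li tops the IE_2 order.
Valence configurations: N⁺ [He]2s²2p², Ca⁺ [Ar]4s¹, Si⁺ [Ne]3s²3p¹.
Tabulated IE_2 (kJ/mol): N 2856, Ca 1145, Li 7298, Si 1577.
Putting it together, IE_2: Ca < Si < N < Li.

Li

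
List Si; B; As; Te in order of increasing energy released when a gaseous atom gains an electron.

B is in period 2, group 13; Si is in period 3, group 14; As is in period 4, group 15; Te is in period 5, group 16.
Atoms with high Z_eff and room in the valence shell (especially the halogens) have the most exothermic electron affinities.
These sit on a diagonal, where the across-period and down-group effects partly cancel.
As > B: the two effects oppose for this pair; the across-period effect wins (78 vs 27 kJ/mol).
Si > As: the two effects oppose for this pair; the down-group effect wins (134 vs 78 kJ/mol).
Te > Si: period and group pull opposite ways; the across-period shift dominates (190 vs 134 kJ/mol).
Approximate values (kJ/mol): B 27, Si 134, As 78, Te 190.
So from lowest to highest: B < As < Si < Te.

B, As, Si, Te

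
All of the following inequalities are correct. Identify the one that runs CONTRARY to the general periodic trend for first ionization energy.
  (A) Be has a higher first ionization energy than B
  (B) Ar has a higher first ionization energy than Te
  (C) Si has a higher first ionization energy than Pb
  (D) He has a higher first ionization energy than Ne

(A)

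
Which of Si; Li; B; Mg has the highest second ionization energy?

The second ionization energy removes an electron from the +1 ion. For each element: Si⁺ still has 3 valence electrons; Li⁺ is the bare [He] core; B⁺ still has 2 valence electrons; Mg⁺ still has 1 valence electron.
Pulling an electron out of a noble-gas core costs far more than removing a remaining valence electron, so Li sits at the high end of IE_2.
Valence configurations: Si⁺ [Ne]3s²3p¹, B⁺ [He]2s², Mg⁺ [Ne]3s¹.
The numbers (kJ/mol): Si 1577, Li 7298, B 2427, Mg 1451.
Hence IE_2: Mg < Si < B < Li.

Li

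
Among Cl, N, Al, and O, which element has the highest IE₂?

The second ionization energy removes an electron from the +1 ion. For each element: Cl⁺ still has 6 valence electrons; N⁺ still has 4 valence electrons; Al⁺ still has 2 valence electrons; O⁺ still has 5 valence electrons.
All are still removing valence electrons, so compare the +1 ions as you would atoms: IE_2 generally rises across a period (higher Z_eff) and falls down a group (larger shell), subject to the usual subshell exceptions.
Valence configurations: Cl⁺ [Ne]3s²3p⁴, N⁺ [He]2s²2p², Al⁺ [Ne]3s², O⁺ [He]2s²2p³.
The numbers (kJ/mol): Cl 2298, N 2856, Al 1817, O 3388.
Overall IE_2 order: Al < Cl < N < O.

O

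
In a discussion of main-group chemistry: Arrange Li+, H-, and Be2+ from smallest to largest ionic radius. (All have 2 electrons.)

Be2+ < Li+ < H-

All of these have 2 electrons, so size is governed by nuclear charge alone: the more protons, the stronger the pull on the same electron cloud, and the smaller the ion.
Nuclear charges: Be2+ (Z=4), Li+ (Z=3), H- (Z=1).
Smallest to largest: Be2+ < Li+ < H-.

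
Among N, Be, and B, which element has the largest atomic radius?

Be

Across a period the added protons contract the valence shell; down a group each new principal shell makes the atom larger.
All lie in period 2, so atomic radius increases right to left.
The largest atomic radius among these belongs to Be.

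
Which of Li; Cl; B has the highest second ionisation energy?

Consider each +1 ion: Li⁺ is the bare [He] core; Cl⁺ still has 6 valence electrons; B⁺ still has 2 valence electrons.
Breaking into a closed-shell core is much more expensive than removing a leftover valence electron — Li has the largest IE_2 here.
Valence configurations: Cl⁺ [Ne]3s²3p⁴, B⁺ [He]2s².
Tabulated IE_2 (kJ/mol): Li 7298, Cl 2298, B 2427.
Hence IE_2: Cl < B < Li.

Li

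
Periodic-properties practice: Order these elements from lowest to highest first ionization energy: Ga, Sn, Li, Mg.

Li < Ga < Sn < Mg

Li is in period 2, group 1; Mg is in period 3, group 2; Ga is in period 4, group 13; Sn is in period 5, group 14.
Removing the outermost electron gets harder across a period and easier down a group.
A diagonal step moves right (one effect) and down (the opposite effect) at once.
Ga > Li: the two effects oppose for this pair; the across-period effect wins (579 vs 520 kJ/mol).
Sn > Ga: the two effects oppose for this pair; the across-period effect wins (709 vs 579 kJ/mol).
Mg > Sn: the two effects oppose for this pair; the down-group effect wins (738 vs 709 kJ/mol).
For reference (kJ/mol): Li 520, Mg 738, Ga 579, Sn 709.
So from lowest to highest: Li < Ga < Sn < Mg.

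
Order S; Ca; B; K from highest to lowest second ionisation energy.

K > B > S > Ca

After 1 electron has been removed, what remains? S⁺ still has 5 valence electrons; Ca⁺ still has 1 valence electron; B⁺ still has 2 valence electrons; K⁺ is the bare [Ar] core.
Breaking into a closed-shell core is much more expensive than removing a leftover valence electron — K has the largest IE_2 here.
Valence configurations: S⁺ [Ne]3s²3p³, Ca⁺ [Ar]4s¹, B⁺ [He]2s².
Approximate IE_2 values (kJ/mol): S 2252, Ca 1145, B 2427, K 3052.
Putting it together, IE_2: Ca < S < B < K.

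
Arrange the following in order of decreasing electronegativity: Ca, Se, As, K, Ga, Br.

Br, Se, As, Ga, Ca, K

K is in period 4, group 1; Ca is in period 4, group 2; Ga is in period 4, group 13; As is in period 4, group 15; Se is in period 4, group 16; Br is in period 4, group 17.
EN rises left→right (higher Z_eff, smaller atoms) and falls top→bottom (larger, more shielded atoms).
All lie in period 4, so electronegativity increases left to right.
So from highest to lowest: Br > Se > As > Ga > Ca > K.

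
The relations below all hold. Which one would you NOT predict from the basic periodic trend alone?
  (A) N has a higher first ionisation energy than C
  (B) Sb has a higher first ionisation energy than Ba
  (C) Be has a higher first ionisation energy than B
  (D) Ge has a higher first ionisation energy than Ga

The general trend: first ionisation energy increases across a period and decreases down a group.
(A) N (period 2, group 15) vs C (period 2, group 14): the stated order agrees with the simple trend.
(B) Sb (period 5, group 15) vs Ba (period 6, group 2): the stated order agrees with the simple trend.
(C) Be (period 2, group 2) vs B (period 2, group 13): the stated order contradicts the simple trend.
(D) Ge (period 4, group 14) vs Ga (period 4, group 13): the stated order agrees with the simple trend.
The exception is (C): removing B's lone 2p electron is easier than breaking Be's filled 2s².

(C)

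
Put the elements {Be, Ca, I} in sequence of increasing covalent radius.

Be < I < Ca

Be is in period 2, group 2; Ca is in period 4, group 2; I is in period 5, group 17.
Atomic radius shrinks across a period as nuclear charge pulls the same shell inward, and grows down a group as new shells are added.
These span different periods and groups, so the two trends combine.
I > Be: the two effects oppose for this pair; the down-group effect wins (133 vs 102 pm).
Ca > I: period and group pull opposite ways; the across-period shift dominates (171 vs 133 pm).
For reference (pm): Be 102, Ca 171, I 133.
So from smallest to largest: Be < I < Ca.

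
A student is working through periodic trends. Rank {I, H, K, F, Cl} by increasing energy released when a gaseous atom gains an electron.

H is in period 1, group 1; F is in period 2, group 17; Cl is in period 3, group 17; K is in period 4, group 1; I is in period 5, group 17.
Adding an electron releases more energy for atoms nearer the top right (short of the noble gases).
Here both period and group differ, so the two effects have to be weighed against each other.
H > K: H sits above K in group 1, so the down-group effect alone puts H higher.
I > H: period and group pull opposite ways; the across-period shift dominates (295 vs 73 kJ/mol).
F > I: F sits above I in group 17, so the down-group effect alone puts F higher.
Cl > F: this pair runs against the simple trend — see the exception note.
Note the exception: Cl has a higher electron affinity than F, contrary to the simple trend — F's small 2p subshell makes the incoming electron feel strong e⁻–e⁻ repulsion, so Cl actually releases more energy on gaining an electron.
For reference (kJ/mol): H 73, F 328, Cl 349, K 48, I 295.
So from lowest to highest: K < H < I < F < Cl.

K < H < I < F < Cl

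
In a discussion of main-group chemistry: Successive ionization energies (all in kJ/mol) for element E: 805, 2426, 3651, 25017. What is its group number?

Group 13

Look for the largest jump between consecutive ionization energies: IE4/IE3 ≈ 6.9, far larger than any earlier ratio.
That jump marks the point where a core electron is being removed. So the atom has 3 valence electrons.
A main-group element with 3 valence electrons is in group 13.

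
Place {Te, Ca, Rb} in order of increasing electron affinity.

Ca < Rb < Te

Adding an electron releases more energy for atoms nearer the top right (short of the noble gases).
Here both period and group differ, so the two effects have to be weighed against each other.
Rb > Ca: this pair runs against the simple trend — see the exception note.
Te > Rb: Te lies to the right of Rb in period 5, so the across-period effect alone puts Te higher.
Note the exception: Rb has a higher electron affinity than Ca, contrary to the simple trend — adding an electron to Ca (ns²) has to open a new, higher-energy np subshell, which is unfavourable.
Approximate values (kJ/mol): Ca 2, Rb 47, Te 190.
So from lowest to highest: Ca < Rb < Te.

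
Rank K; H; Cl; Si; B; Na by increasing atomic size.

H is in period 1, group 1; B is in period 2, group 13; Na is in period 3, group 1; Si is in period 3, group 14; Cl is in period 3, group 17; K is in period 4, group 1.
Across a period the added protons contract the valence shell; down a group each new principal shell makes the atom larger.
These span different periods and groups, so the two trends combine.
B > H: period and group pull opposite ways; the down-group shift dominates (85 vs 32 pm).
Cl > B: period and group pull opposite ways; the down-group shift dominates (99 vs 85 pm).
Si > Cl: both are in period 3; the period trend gives Si the larger value.
Na > Si: both are in period 3; the period trend gives Na the larger value.
K > Na: they share group 1; the group trend gives K the larger value.
Approximate values (pm): H 32, B 85, Na 155, Si 116, Cl 99, K 196.
So from smallest to largest: H < B < Cl < Si < Na < K.

H < B < Cl < Si < Na < K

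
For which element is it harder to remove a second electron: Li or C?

Li

After 1 electron has been removed, what remains? Li⁺ is the bare [He] core; C⁺ still has 3 valence electrons.
Core electrons are held far more tightly than valence electrons, so Li tops the IE_2 order.
The numbers (kJ/mol): Li 7298, C 2353.
So the second ionization energies run C < Li.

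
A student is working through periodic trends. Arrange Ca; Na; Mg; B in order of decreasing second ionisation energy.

The second ionization energy removes an electron from the +1 ion. For each element: Ca⁺ still has 1 valence electron; Na⁺ is the bare [Ne] core; Mg⁺ still has 1 valence electron; B⁺ still has 2 valence electrons.
Pulling an electron out of a noble-gas core costs far more than removing a remaining valence electron, so Na sits at the high end of IE_2.
Valence configurations: Ca⁺ [Ar]4s¹, Mg⁺ [Ne]3s¹, B⁺ [He]2s².
The numbers (kJ/mol): Ca 1145, Na 4562, Mg 1451, B 2427.
Hence IE_2: Ca < Mg < B < Na.

Na, B, Mg, Ca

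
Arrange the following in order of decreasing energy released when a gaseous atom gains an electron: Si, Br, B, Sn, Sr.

Electron affinity generally becomes more exothermic across a period toward the halogens and less exothermic down a group.
These span different periods and groups, so the two trends combine.
B > Sr: relative to Sr, both the across-period and down-group shifts push B's electron affinity up.
Sn > B: period and group pull opposite ways; the across-period shift dominates (107 vs 27 kJ/mol).
Si > Sn: Si sits above Sn in group 14, so the down-group effect alone puts Si higher.
Br > Si: the two effects oppose for this pair; the across-period effect wins (325 vs 134 kJ/mol).
For reference (kJ/mol): B 27, Si 134, Br 325, Sr 5, Sn 107.
So from highest to lowest: Br > Si > Sn > B > Sr.

Br > Si > Sn > B > Sr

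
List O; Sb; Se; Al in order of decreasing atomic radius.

Sb, Al, Se, O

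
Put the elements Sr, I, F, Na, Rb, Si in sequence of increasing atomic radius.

Moving right in a period, electrons are added to the same shell under a stronger nuclear pull, so atoms get smaller; moving down, a new shell is opened and atoms get larger.
Here both period and group differ, so the two effects have to be weighed against each other.
Si > F: relative to F, both the across-period and down-group shifts push Si's atomic radius up.
I > Si: the two effects oppose for this pair; the down-group effect wins (133 vs 116 pm).
Na > I: the two effects oppose for this pair; the across-period effect wins (155 vs 133 pm).
Sr > Na: the two effects oppose for this pair; the down-group effect wins (185 vs 155 pm).
Rb > Sr: Rb lies to the left of Sr in period 5, so the across-period effect alone puts Rb larger.
For reference (pm): F 64, Na 155, Si 116, Rb 210, Sr 185, I 133.
So from smallest to largest: F < Si < I < Na < Sr < Rb.

F < Si < I < Na < Sr < Rb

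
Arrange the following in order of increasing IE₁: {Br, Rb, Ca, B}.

Rb < Ca < B < Br

B is in period 2, group 13; Ca is in period 4, group 2; Br is in period 4, group 17; Rb is in period 5, group 1.
First ionization energy rises across a period (greater Z_eff holds electrons more tightly) and falls down a group (valence electrons are farther from the nucleus).
Neither a single period nor a single group — weigh both effects.
Ca > Rb: both effects reinforce here, so Ca is clearly the higher of the two.
B > Ca: both effects reinforce here, so B is clearly the higher of the two.
Br > B: period and group pull opposite ways; the across-period shift dominates (1140 vs 801 kJ/mol).
Approximate values (kJ/mol): B 801, Ca 590, Br 1140, Rb 403.
So from lowest to highest: Rb < Ca < B < Br.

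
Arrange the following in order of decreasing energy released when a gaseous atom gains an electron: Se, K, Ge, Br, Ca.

K is in period 4, group 1; Ca is in period 4, group 2; Ge is in period 4, group 14; Se is in period 4, group 16; Br is in period 4, group 17.
Atoms with high Z_eff and room in the valence shell (especially the halogens) have the most exothermic electron affinities.
All lie in period 4; the across-period trend (electron affinity increases left to right) applies, with the exception below.
Note the exception: K has a higher electron affinity than Ca, contrary to the simple trend — adding an electron to Ca (ns²) has to open a new, higher-energy np subshell, which is unfavourable.
For reference (kJ/mol): K 48, Ca 2, Ge 119, Se 195, Br 325.
So from highest to lowest: Br > Se > Ge > K > Ca.

Br, Se, Ge, K, Ca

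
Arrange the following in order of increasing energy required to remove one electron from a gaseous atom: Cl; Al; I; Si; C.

Al, Si, I, C, Cl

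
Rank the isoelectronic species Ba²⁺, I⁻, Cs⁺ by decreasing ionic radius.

All of these have 54 electrons, so size is governed by nuclear charge alone: the more protons, the stronger the pull on the same electron cloud, and the smaller the ion.
Nuclear charges: Ba²⁺ (Z=56), Cs⁺ (Z=55), I⁻ (Z=53).
Largest to smallest: I⁻ > Cs⁺ > Ba²⁺.

I⁻ > Cs⁺ > Ba²⁺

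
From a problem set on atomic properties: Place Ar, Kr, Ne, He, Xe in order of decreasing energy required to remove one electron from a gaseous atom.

He > Ne > Ar > Kr > Xe

First ionization energy rises across a period (greater Z_eff holds electrons more tightly) and falls down a group (valence electrons are farther from the nucleus).
All are in group 18, so first ionization energy increases up the group.
So from highest to lowest: He > Ne > Ar > Kr > Xe.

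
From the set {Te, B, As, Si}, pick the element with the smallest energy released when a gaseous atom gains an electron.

B

B is in period 2, group 13; Si is in period 3, group 14; As is in period 4, group 15; Te is in period 5, group 16.
EA tends to increase across a period and decrease down a group, though the pattern is less regular than for IE or radius.
These sit on a diagonal, where the across-period and down-group effects partly cancel.
As > B: the two effects oppose for this pair; the across-period effect wins (78 vs 27 kJ/mol).
Si > As: the two effects oppose for this pair; the down-group effect wins (134 vs 78 kJ/mol).
Te > Si: period and group pull opposite ways; the across-period shift dominates (190 vs 134 kJ/mol).
For reference (kJ/mol): B 27, Si 134, As 78, Te 190.
The smallest energy released when a gaseous atom gains an electron among these belongs to B.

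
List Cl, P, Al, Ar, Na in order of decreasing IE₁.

Ar, Cl, P, Al, Na

Na is in period 3, group 1; Al is in period 3, group 13; P is in period 3, group 15; Cl is in period 3, group 17; Ar is in period 3, group 18.
First ionization energy rises across a period (greater Z_eff holds electrons more tightly) and falls down a group (valence electrons are farther from the nucleus).
All lie in period 3, so first ionization energy increases left to right.
So from highest to lowest: Ar > Cl > P > Al > Na.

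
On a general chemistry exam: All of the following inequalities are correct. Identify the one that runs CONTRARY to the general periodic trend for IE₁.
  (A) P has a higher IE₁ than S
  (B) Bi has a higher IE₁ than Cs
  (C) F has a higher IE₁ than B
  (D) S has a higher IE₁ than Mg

(A)

The general trend: IE₁ increases across a period and decreases down a group.
(A) P (period 3, group 15) vs S (period 3, group 16): the stated order contradicts the simple trend.
(B) Bi (period 6, group 15) vs Cs (period 6, group 1): the stated order agrees with the simple trend.
(C) F (period 2, group 17) vs B (period 2, group 13): the stated order agrees with the simple trend.
(D) S (period 3, group 16) vs Mg (period 3, group 2): the stated order agrees with the simple trend.
The exception is (A): S (3p⁴) ionizes more easily than half-filled P (3p³) because the paired 3p electron in S is pushed out by e⁻–e⁻ repulsion.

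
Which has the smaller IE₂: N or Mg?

Mg

The second ionization energy removes an electron from the +1 ion. For each element: N⁺ still has 4 valence electrons; Mg⁺ still has 1 valence electron.
All are still removing valence electrons, so compare the +1 ions as you would atoms: IE_2 generally rises across a period (higher Z_eff) and falls down a group (larger shell), subject to the usual subshell exceptions.
Valence configurations: N⁺ [He]2s²2p², Mg⁺ [Ne]3s¹.
The numbers (kJ/mol): N 2856, Mg 1451.
So the second ionization energies run Mg < N.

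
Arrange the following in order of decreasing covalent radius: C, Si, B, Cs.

Cs > Si > B > C

B is in period 2, group 13; C is in period 2, group 14; Si is in period 3, group 14; Cs is in period 6, group 1.
Across a period the added protons contract the valence shell; down a group each new principal shell makes the atom larger.
Here both period and group differ, so the two effects have to be weighed against each other.
B > C: both are in period 2; the period trend gives B the larger value.
Si > B: the two effects oppose for this pair; the down-group effect wins (116 vs 85 pm).
Cs > Si: both effects reinforce here, so Cs is clearly the larger of the two.
For reference (pm): B 85, C 75, Si 116, Cs 232.
So from largest to smallest: Cs > Si > B > C.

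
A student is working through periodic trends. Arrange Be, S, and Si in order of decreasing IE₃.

IE_3 is the cost of taking one more electron from the +2 cation: Be²⁺ is the bare [He] core; S²⁺ still has 4 valence electrons; Si²⁺ still has 2 valence electrons.
Breaking into a closed-shell core is much more expensive than removing a leftover valence electron — Be has the largest IE_3 here.
Valence configurations: S²⁺ [Ne]3s²3p², Si²⁺ [Ne]3s².
The numbers (kJ/mol): Be 14849, S 3357, Si 3232.
Hence IE_3: Si < S < Be.

Be > S > Si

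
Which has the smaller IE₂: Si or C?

Si

The second ionization energy removes an electron from the +1 ion. For each element: Si⁺ still has 3 valence electrons; C⁺ still has 3 valence electrons.
All are still removing valence electrons, so compare the +1 ions as you would atoms: IE_2 generally rises across a period (higher Z_eff) and falls down a group (larger shell), subject to the usual subshell exceptions.
Valence configurations: Si⁺ [Ne]3s²3p¹, C⁺ [He]2s²2p¹.
The numbers (kJ/mol): Si 1577, C 2353.
Putting it together, IE_2: Si < C.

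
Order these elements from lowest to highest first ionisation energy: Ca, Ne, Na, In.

Na, In, Ca, Ne

Removing the outermost electron gets harder across a period and easier down a group.
Here both period and group differ, so the two effects have to be weighed against each other.
In > Na: period and group pull opposite ways; the across-period shift dominates (558 vs 496 kJ/mol).
Ca > In: period and group pull opposite ways; the down-group shift dominates (590 vs 558 kJ/mol).
Ne > Ca: relative to Ca, both the across-period and down-group shifts push Ne's first ionization energy up.
Approximate values (kJ/mol): Ne 2081, Na 496, Ca 590, In 558.
So from lowest to highest: Na < In < Ca < Ne.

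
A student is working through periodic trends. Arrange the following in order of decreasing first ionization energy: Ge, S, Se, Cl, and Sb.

S is in period 3, group 16; Cl is in period 3, group 17; Ge is in period 4, group 14; Se is in period 4, group 16; Sb is in period 5, group 15.
Removing the outermost electron gets harder across a period and easier down a group.
Here both period and group differ, so the two effects have to be weighed against each other.
Sb > Ge: period and group pull opposite ways; the across-period shift dominates (831 vs 762 kJ/mol).
Se > Sb: relative to Sb, both the across-period and down-group shifts push Se's first ionization energy up.
S > Se: they share group 16; the group trend gives S the larger value.
Cl > S: Cl lies to the right of S in period 3, so the across-period effect alone puts Cl higher.
Tabulated first ionization energy (kJ/mol): S 1000, Cl 1251, Ge 762, Se 941, Sb 831.
So from highest to lowest: Cl > S > Se > Sb > Ge.

Cl > S > Se > Sb > Ge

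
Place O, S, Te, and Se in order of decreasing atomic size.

Te > Se > S > O

O is in period 2, group 16; S is in period 3, group 16; Se is in period 4, group 16; Te is in period 5, group 16.
Atomic radius shrinks across a period as nuclear charge pulls the same shell inward, and grows down a group as new shells are added.
All are in group 16, so atomic radius increases down the group.
So from largest to smallest: Te > Se > S > O.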